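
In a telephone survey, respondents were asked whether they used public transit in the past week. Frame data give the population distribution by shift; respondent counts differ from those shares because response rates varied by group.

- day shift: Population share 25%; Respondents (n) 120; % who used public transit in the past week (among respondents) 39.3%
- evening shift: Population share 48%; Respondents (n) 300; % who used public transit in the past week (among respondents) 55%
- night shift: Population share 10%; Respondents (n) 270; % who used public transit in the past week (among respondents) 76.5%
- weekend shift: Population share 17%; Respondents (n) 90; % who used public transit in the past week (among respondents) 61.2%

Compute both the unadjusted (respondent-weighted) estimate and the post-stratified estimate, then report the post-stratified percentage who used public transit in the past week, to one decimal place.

Naive respondent-only estimate (weights = respondent counts):
  (120/780)×39.3 + (300/780)×55 + (270/780)×76.5 + (90/780)×61.2 = 60.7423%
Reweighting by population shift shares:
  0.25×39.3 + 0.48×55 + 0.1×76.5 + 0.17×61.2 = 54.279%

54.3%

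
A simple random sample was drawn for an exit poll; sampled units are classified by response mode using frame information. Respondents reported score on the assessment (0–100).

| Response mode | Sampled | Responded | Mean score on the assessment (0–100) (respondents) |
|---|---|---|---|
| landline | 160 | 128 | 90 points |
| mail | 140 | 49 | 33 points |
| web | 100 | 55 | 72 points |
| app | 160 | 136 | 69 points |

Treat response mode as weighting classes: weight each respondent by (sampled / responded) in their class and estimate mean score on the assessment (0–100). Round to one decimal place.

66.5

Response rates by class: landline 128/160 = 80%, mail 49/140 = 35%, web 55/100 = 55%, app 136/160 = 85%.
With weight = n_sampled/n_responded per class, the weighted class total is n_sampled:
  landline: 160 × 90 = 14,400
  mail: 140 × 33 = 4620
  web: 100 × 72 = 7200
  app: 160 × 69 = 11,040
Adjusted estimate = 37,260 / 560 = 66.5357 → 66.5.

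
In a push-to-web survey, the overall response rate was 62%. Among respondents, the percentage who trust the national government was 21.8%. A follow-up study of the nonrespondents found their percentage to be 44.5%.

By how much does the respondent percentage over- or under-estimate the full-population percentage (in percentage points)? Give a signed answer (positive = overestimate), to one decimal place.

Nonresponse fraction = 1 − 0.62 = 0.38.
Bias = (nonresponse fraction) × (respondent percentage − nonrespondent percentage)
     = 0.38 × (21.8 − 44.5) = 0.38 × -22.7 = -8.626.

-8.6 percentage points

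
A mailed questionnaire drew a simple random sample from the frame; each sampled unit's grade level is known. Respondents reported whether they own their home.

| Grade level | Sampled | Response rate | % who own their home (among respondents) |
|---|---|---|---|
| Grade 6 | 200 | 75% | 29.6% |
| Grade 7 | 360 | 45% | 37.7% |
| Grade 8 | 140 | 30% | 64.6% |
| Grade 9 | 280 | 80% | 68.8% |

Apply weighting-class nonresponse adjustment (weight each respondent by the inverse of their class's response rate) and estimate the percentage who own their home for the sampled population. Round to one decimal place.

Weighting each respondent by the inverse class response rate inflates each class back to its sampled size, so the class weight is n_sampled:
  Grade 6: 200 × 29.6 = 5920
  Grade 7: 360 × 37.7 = 13572
  Grade 8: 140 × 64.6 = 9044
  Grade 9: 280 × 68.8 = 19,264
Adjusted estimate = 47,800 / 980 = 48.7755 → 48.8%.

48.8%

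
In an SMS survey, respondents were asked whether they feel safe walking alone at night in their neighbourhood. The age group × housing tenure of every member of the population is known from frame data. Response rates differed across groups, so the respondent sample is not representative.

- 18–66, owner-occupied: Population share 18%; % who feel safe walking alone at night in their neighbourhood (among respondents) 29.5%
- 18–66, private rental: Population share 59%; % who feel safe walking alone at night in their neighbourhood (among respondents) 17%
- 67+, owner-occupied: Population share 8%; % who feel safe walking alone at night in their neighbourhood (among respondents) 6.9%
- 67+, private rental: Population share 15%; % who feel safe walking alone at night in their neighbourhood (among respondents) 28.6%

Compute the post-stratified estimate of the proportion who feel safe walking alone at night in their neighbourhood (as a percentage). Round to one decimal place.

20.2%

Post-stratification weights by population share, not respondent share:
  18–66, owner-occupied: 0.18 × 29.5 = 5.31
  18–66, private rental: 0.59 × 17 = 10.03
  67+, owner-occupied: 0.08 × 6.9 = 0.552
  67+, private rental: 0.15 × 28.6 = 4.29
Post-stratified estimate = 20.182 → 20.2%.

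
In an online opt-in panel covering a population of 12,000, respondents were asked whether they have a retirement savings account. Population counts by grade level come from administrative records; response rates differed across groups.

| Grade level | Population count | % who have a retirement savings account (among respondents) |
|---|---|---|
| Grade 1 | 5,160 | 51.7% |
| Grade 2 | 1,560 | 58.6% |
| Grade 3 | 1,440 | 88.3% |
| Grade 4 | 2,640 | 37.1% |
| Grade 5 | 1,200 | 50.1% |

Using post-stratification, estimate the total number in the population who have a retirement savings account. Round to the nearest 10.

6,430

Apply each group's respondent rate to its population count:
  Grade 1: 5,160 × 51.7% = 2667.72
  Grade 2: 1,560 × 58.6% = 914.16
  Grade 3: 1,440 × 88.3% = 1271.52
  Grade 4: 2,640 × 37.1% = 979.44
  Grade 5: 1,200 × 50.1% = 601.2
Estimated total = 6434.04 → 6,430.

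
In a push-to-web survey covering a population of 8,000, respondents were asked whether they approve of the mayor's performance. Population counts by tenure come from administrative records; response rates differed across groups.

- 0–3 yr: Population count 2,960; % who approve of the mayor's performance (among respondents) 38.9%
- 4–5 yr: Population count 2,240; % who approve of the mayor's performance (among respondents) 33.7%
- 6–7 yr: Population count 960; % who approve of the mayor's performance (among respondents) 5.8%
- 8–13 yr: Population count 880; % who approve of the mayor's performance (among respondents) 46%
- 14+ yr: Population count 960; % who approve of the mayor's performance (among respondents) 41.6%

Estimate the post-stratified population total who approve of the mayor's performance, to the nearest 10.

Each cell contributes its population count × the respondent rate:
  0–3 yr: 2,960 × 38.9% = 1151.44
  4–5 yr: 2,240 × 33.7% = 754.88
  6–7 yr: 960 × 5.8% = 55.68
  8–13 yr: 880 × 46% = 404.8
  14+ yr: 960 × 41.6% = 399.36
Estimated total = 2766.16 → 2,770.

2,770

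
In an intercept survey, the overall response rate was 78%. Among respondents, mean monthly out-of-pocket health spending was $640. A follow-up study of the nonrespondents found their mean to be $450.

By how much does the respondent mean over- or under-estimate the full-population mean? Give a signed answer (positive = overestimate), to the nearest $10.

Nonresponse fraction = 1 − 0.78 = 0.22.
Bias = (nonresponse fraction) × (respondent mean − nonrespondent mean)
     = 0.22 × (640 − 450) = 0.22 × 190 = 41.8.

+$40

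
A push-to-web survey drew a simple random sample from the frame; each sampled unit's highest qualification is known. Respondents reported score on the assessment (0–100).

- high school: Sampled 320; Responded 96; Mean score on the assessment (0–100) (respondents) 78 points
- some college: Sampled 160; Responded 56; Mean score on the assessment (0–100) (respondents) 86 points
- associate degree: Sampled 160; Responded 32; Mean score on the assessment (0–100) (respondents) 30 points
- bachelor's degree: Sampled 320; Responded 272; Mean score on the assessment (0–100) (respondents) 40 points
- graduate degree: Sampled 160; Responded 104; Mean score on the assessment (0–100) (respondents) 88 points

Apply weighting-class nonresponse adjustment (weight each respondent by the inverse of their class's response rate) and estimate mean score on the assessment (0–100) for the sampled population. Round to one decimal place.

Response rates by class: high school 96/320 = 30%, some college 56/160 = 35%, associate degree 32/160 = 20%, bachelor's degree 272/320 = 85%, graduate degree 104/160 = 65%.
Each respondent's weight = sampled/responded in their class; summing within a class gives n_sampled, so:
  high school: 320 × 78 = 24,960
  some college: 160 × 86 = 13,760
  associate degree: 160 × 30 = 4800
  bachelor's degree: 320 × 40 = 12,800
  graduate degree: 160 × 88 = 14,080
Adjusted estimate = 70,400 / 1,120 = 62.8571 → 62.9.

62.9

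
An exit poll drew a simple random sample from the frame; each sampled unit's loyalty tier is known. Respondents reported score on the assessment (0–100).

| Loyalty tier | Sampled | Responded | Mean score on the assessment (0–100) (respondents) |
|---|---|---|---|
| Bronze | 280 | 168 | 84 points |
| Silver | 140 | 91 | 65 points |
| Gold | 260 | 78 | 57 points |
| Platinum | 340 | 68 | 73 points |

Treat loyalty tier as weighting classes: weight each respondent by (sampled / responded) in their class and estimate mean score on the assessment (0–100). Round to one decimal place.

70.8

Response rates by class: Bronze 168/280 = 60%, Silver 91/140 = 65%, Gold 78/260 = 30%, Platinum 68/340 = 20%.
Inverse-response-rate weighting restores each class to its sampled count, so class totals weight by n_sampled:
  Bronze: 280 × 84 = 23,520
  Silver: 140 × 65 = 9100
  Gold: 260 × 57 = 14,820
  Platinum: 340 × 73 = 24,820
Adjusted estimate = 72,260 / 1,020 = 70.8431 → 70.8.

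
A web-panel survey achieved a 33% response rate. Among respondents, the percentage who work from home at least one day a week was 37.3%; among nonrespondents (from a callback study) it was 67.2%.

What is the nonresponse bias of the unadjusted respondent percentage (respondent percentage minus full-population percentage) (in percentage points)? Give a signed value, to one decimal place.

-20.0 percentage points

Nonresponse fraction = 1 − 0.33 = 0.67.
Bias = (nonresponse fraction) × (respondent percentage − nonrespondent percentage)
     = 0.67 × (37.3 − 67.2) = 0.67 × -29.9 = -20.033.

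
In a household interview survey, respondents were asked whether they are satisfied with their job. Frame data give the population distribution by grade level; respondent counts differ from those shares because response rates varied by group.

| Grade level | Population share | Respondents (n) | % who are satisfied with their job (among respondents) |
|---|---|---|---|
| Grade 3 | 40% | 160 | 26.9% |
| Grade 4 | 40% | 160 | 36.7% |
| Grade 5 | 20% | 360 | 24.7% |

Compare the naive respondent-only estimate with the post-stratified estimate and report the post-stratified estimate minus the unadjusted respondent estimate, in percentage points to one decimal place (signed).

+2.3 percentage points

Without adjustment, the pooled respondent share is:
  (160/680)×26.9 + (160/680)×36.7 + (360/680)×24.7 = 28.0412%
Post-stratifying to population shares instead:
  0.4×26.9 + 0.4×36.7 + 0.2×24.7 = 30.38%
Difference = 30.38 − 28.0412 = 2.3388 pp.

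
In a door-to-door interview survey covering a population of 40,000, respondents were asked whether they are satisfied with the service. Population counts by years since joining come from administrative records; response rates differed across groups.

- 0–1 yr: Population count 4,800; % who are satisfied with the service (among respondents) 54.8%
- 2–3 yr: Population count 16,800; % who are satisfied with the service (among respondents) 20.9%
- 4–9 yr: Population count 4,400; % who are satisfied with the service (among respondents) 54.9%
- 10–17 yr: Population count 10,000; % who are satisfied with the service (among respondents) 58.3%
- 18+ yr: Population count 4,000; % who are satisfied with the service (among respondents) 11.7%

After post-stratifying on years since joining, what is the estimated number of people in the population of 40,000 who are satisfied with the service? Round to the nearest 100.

14,900

Apply each group's respondent rate to its population count:
  0–1 yr: 4,800 × 54.8% = 2630.4
  2–3 yr: 16,800 × 20.9% = 3511.2
  4–9 yr: 4,400 × 54.9% = 2415.6
  10–17 yr: 10,000 × 58.3% = 5830
  18+ yr: 4,000 × 11.7% = 468
Estimated total = 14855.2 → 14,900.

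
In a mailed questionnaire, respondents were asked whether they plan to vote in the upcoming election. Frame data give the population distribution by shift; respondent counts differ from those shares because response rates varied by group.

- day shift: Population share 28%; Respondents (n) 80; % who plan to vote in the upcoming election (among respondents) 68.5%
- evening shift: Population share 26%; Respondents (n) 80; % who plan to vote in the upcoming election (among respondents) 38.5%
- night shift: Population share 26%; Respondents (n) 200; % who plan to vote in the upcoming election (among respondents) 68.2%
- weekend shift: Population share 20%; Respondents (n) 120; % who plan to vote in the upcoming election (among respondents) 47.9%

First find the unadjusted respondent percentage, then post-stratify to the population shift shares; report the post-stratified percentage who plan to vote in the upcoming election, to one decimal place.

Unadjusted (pooled respondent) estimate weights by respondent counts:
  (80/480)×68.5 + (80/480)×38.5 + (200/480)×68.2 + (120/480)×47.9 = 58.225%
Reweighting by population shift shares:
  0.28×68.5 + 0.26×38.5 + 0.26×68.2 + 0.2×47.9 = 56.502%

56.5%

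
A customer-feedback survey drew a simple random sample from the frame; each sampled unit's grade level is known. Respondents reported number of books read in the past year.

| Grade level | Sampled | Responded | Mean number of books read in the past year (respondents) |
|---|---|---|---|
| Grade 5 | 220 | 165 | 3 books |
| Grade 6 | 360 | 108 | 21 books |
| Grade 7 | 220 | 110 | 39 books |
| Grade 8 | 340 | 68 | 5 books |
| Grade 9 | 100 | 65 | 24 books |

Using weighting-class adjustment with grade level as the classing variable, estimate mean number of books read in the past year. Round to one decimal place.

Response rates by class: Grade 5 165/220 = 75%, Grade 6 108/360 = 30%, Grade 7 110/220 = 50%, Grade 8 68/340 = 20%, Grade 9 65/100 = 65%.
Each respondent's weight = sampled/responded in their class; summing within a class gives n_sampled, so:
  Grade 5: 220 × 3 = 660
  Grade 6: 360 × 21 = 7560
  Grade 7: 220 × 39 = 8580
  Grade 8: 340 × 5 = 1700
  Grade 9: 100 × 24 = 2400
Adjusted estimate = 20,900 / 1,240 = 16.8548 → 16.9.

16.9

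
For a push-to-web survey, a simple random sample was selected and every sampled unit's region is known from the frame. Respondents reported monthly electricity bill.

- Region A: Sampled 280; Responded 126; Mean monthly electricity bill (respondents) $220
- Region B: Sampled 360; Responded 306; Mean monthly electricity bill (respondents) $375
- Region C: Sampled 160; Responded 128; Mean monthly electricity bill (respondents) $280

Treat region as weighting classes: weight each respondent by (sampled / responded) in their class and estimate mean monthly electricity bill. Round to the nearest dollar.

$302

Class response rates: Region A 126/280 = 45%, Region B 306/360 = 85%, Region C 128/160 = 80%.
Each respondent's weight = sampled/responded in their class; summing within a class gives n_sampled, so:
  Region A: 280 × 220 = 61,600
  Region B: 360 × 375 = 135,000
  Region C: 160 × 280 = 44,800
Adjusted estimate = 241,400 / 800 = 301.75 → $302.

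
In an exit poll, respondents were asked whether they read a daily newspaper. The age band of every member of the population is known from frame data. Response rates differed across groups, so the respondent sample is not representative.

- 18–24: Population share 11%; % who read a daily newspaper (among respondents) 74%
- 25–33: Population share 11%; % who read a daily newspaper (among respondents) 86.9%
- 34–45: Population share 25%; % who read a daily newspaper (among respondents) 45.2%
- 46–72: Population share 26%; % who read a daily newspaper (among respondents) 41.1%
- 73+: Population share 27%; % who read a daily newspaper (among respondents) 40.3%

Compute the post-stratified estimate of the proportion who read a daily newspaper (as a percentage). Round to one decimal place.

Weight each group's respondent value by its population share:
  18–24: 0.11 × 74 = 8.14
  25–33: 0.11 × 86.9 = 9.559
  34–45: 0.25 × 45.2 = 11.3
  46–72: 0.26 × 41.1 = 10.686
  73+: 0.27 × 40.3 = 10.881
Post-stratified estimate = 50.566 → 50.6%.

50.6%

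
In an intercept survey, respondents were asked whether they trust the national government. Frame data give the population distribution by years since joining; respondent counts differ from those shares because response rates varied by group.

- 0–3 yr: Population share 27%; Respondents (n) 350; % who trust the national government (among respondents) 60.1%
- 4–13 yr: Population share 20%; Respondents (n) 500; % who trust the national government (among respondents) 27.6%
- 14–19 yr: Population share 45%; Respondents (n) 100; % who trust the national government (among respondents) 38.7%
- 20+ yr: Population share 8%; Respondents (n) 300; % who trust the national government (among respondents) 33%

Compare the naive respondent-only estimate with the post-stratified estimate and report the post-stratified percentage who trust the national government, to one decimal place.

Naive respondent-only estimate (weights = respondent counts):
  (350/1250)×60.1 + (500/1250)×27.6 + (100/1250)×38.7 + (300/1250)×33 = 38.884%
Post-stratifying to population shares instead:
  0.27×60.1 + 0.2×27.6 + 0.45×38.7 + 0.08×33 = 41.802%

41.8%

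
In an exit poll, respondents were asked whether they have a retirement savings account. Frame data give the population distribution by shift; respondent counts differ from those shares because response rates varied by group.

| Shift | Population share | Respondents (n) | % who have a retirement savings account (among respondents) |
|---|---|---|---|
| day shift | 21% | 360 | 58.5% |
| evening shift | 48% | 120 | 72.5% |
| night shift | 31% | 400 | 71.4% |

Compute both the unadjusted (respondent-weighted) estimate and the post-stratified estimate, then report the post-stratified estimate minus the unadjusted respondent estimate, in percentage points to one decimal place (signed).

Without adjustment, the pooled respondent share is:
  (360/880)×58.5 + (120/880)×72.5 + (400/880)×71.4 = 66.2727%
Post-stratified estimate weights by population shares:
  0.21×58.5 + 0.48×72.5 + 0.31×71.4 = 69.219%
Difference = 69.219 − 66.2727 = 2.9463 pp.

+2.9 percentage points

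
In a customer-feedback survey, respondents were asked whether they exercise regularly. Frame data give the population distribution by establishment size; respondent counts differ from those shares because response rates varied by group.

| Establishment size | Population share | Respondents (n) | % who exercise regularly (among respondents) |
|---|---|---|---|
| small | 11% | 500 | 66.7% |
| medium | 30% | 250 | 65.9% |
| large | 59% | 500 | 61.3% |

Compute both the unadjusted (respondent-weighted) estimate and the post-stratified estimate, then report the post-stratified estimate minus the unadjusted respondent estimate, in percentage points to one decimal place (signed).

Unadjusted (pooled respondent) estimate weights by respondent counts:
  (500/1250)×66.7 + (250/1250)×65.9 + (500/1250)×61.3 = 64.38%
Reweighting by population establishment size shares:
  0.11×66.7 + 0.3×65.9 + 0.59×61.3 = 63.274%
Difference = 63.274 − 64.38 = -1.106 pp.

-1.1 percentage points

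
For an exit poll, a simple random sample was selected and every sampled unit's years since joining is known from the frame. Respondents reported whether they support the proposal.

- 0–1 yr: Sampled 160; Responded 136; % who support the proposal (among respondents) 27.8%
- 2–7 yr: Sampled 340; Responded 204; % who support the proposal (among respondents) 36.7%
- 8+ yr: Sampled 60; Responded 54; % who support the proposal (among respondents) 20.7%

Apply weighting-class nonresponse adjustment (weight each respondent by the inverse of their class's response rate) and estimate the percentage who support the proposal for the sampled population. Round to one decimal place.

32.4%

Class response rates: 0–1 yr 136/160 = 85%, 2–7 yr 204/340 = 60%, 8+ yr 54/60 = 90%.
With weight = n_sampled/n_responded per class, the weighted class total is n_sampled:
  0–1 yr: 160 × 27.8 = 4448
  2–7 yr: 340 × 36.7 = 12478
  8+ yr: 60 × 20.7 = 1242
Adjusted estimate = 18,168 / 560 = 32.4429 → 32.4%.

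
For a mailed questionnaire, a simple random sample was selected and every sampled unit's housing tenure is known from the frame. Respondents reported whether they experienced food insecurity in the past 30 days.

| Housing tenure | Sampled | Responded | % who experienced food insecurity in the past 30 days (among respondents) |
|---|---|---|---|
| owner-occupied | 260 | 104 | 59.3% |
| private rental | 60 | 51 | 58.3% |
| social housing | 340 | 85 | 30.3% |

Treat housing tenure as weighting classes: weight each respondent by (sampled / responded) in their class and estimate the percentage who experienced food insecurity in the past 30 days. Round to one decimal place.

44.3%

Class response rates: owner-occupied 104/260 = 40%, private rental 51/60 = 85%, social housing 85/340 = 25%.
With weight = n_sampled/n_responded per class, the weighted class total is n_sampled:
  owner-occupied: 260 × 59.3 = 15,418
  private rental: 60 × 58.3 = 3498
  social housing: 340 × 30.3 = 10,302
Adjusted estimate = 29,218 / 660 = 44.2697 → 44.3%.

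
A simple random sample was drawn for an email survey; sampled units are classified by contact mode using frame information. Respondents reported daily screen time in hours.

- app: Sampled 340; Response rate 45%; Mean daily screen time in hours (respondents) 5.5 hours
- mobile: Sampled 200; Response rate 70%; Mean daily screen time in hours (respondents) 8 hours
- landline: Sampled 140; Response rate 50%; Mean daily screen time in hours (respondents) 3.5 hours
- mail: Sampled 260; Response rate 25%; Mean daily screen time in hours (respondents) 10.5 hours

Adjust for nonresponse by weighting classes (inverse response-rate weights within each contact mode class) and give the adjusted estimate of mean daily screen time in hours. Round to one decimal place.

7.1

Inverse-response-rate weighting restores each class to its sampled count, so class totals weight by n_sampled:
  app: 340 × 5.5 = 1870
  mobile: 200 × 8 = 1600
  landline: 140 × 3.5 = 490
  mail: 260 × 10.5 = 2730
Adjusted estimate = 6690 / 940 = 7.11702 → 7.1.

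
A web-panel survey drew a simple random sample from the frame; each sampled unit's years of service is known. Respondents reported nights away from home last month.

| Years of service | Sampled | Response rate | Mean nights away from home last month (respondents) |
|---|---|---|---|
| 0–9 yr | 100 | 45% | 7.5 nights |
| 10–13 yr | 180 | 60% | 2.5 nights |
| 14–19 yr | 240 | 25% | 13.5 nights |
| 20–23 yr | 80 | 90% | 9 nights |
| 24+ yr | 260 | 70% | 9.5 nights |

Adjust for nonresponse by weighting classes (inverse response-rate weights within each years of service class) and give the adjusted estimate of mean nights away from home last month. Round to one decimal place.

Each respondent's weight = sampled/responded in their class; summing within a class gives n_sampled, so:
  0–9 yr: 100 × 7.5 = 750
  10–13 yr: 180 × 2.5 = 450
  14–19 yr: 240 × 13.5 = 3240
  20–23 yr: 80 × 9 = 720
  24+ yr: 260 × 9.5 = 2470
Adjusted estimate = 7630 / 860 = 8.87209 → 8.9.

8.9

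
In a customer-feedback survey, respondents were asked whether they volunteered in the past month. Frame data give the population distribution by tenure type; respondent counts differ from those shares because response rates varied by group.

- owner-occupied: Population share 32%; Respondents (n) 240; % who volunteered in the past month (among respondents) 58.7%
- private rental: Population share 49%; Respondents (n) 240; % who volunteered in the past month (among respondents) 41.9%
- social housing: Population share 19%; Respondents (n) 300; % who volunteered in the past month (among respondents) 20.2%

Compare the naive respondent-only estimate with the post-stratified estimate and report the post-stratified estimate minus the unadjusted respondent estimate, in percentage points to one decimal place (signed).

+4.4 percentage points

Unadjusted (pooled respondent) estimate weights by respondent counts:
  (240/780)×58.7 + (240/780)×41.9 + (300/780)×20.2 = 38.7231%
Post-stratifying to population shares instead:
  0.32×58.7 + 0.49×41.9 + 0.19×20.2 = 43.153%
Difference = 43.153 − 38.7231 = 4.4299 pp.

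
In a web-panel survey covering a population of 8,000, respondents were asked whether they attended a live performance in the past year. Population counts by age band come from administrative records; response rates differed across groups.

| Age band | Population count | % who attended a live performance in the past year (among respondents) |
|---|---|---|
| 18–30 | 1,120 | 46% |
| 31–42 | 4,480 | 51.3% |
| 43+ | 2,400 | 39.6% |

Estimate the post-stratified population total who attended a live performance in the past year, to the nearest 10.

Estimated count per cell = population count × respondent percentage:
  18–30: 1,120 × 46% = 515.2
  31–42: 4,480 × 51.3% = 2298.24
  43+: 2,400 × 39.6% = 950.4
Estimated total = 3763.84 → 3,760.

3,760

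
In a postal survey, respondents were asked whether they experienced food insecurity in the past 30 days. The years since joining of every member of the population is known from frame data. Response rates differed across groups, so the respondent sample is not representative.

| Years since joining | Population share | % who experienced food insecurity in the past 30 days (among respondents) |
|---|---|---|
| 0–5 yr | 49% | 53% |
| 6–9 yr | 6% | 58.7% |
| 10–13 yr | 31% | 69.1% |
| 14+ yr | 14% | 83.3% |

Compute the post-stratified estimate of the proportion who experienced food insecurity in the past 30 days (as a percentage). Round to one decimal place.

62.6%

Each cell contributes population-share × respondent value:
  0–5 yr: 0.49 × 53 = 25.97
  6–9 yr: 0.06 × 58.7 = 3.522
  10–13 yr: 0.31 × 69.1 = 21.421
  14+ yr: 0.14 × 83.3 = 11.662
Post-stratified estimate = 62.575 → 62.6%.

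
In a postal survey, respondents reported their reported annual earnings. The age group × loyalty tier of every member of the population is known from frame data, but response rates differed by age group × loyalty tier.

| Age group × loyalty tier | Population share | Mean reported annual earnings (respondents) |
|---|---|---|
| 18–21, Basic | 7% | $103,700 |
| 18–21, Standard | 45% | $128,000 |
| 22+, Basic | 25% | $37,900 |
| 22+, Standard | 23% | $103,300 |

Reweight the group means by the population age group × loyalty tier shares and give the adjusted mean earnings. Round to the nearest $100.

$98,100

Reweight to the known age group × loyalty tier distribution:
  18–21, Basic: 0.07 × 103,700 = 7259
  18–21, Standard: 0.45 × 128,000 = 57,600
  22+, Basic: 0.25 × 37,900 = 9475
  22+, Standard: 0.23 × 103,300 = 23,759
Post-stratified estimate = 98,093 → $98,100.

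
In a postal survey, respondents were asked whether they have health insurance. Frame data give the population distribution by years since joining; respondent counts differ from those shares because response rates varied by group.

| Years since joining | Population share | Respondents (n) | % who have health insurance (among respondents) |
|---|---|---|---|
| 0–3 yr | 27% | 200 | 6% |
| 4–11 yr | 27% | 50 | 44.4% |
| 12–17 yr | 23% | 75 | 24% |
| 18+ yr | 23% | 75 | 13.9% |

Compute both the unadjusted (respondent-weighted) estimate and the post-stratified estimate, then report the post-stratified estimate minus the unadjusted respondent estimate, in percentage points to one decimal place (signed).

Naive respondent-only estimate (weights = respondent counts):
  (200/400)×6 + (50/400)×44.4 + (75/400)×24 + (75/400)×13.9 = 15.6562%
Post-stratified estimate weights by population shares:
  0.27×6 + 0.27×44.4 + 0.23×24 + 0.23×13.9 = 22.325%
Difference = 22.325 − 15.6562 = 6.6687 pp.

+6.7 percentage points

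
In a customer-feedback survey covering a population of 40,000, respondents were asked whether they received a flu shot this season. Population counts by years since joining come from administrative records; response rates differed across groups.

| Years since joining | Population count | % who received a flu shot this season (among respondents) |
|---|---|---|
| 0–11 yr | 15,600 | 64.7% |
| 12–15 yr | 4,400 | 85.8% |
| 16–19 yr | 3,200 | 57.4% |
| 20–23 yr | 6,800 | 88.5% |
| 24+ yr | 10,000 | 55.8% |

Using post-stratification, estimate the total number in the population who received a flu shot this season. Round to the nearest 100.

27,300

Apply each group's respondent rate to its population count:
  0–11 yr: 15,600 × 64.7% = 10093.2
  12–15 yr: 4,400 × 85.8% = 3775.2
  16–19 yr: 3,200 × 57.4% = 1836.8
  20–23 yr: 6,800 × 88.5% = 6018
  24+ yr: 10,000 × 55.8% = 5580
Estimated total = 27303.2 → 27,300.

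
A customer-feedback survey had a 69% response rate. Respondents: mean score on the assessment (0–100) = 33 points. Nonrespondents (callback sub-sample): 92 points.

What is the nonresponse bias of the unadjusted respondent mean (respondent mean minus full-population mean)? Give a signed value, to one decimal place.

Nonresponse fraction = 1 − 0.69 = 0.31.
Bias = (nonresponse fraction) × (respondent mean − nonrespondent mean)
     = 0.31 × (33 − 92) = 0.31 × -59 = -18.29.

-18.3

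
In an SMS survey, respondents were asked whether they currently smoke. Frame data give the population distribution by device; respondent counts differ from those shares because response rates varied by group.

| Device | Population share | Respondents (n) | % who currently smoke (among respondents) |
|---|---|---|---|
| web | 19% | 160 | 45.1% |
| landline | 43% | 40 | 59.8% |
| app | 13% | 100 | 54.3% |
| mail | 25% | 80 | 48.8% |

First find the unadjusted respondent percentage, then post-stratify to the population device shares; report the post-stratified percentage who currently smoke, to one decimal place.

Without adjustment, the pooled respondent share is:
  (160/380)×45.1 + (40/380)×59.8 + (100/380)×54.3 + (80/380)×48.8 = 49.8474%
Post-stratifying to population shares instead:
  0.19×45.1 + 0.43×59.8 + 0.13×54.3 + 0.25×48.8 = 53.542%

53.5%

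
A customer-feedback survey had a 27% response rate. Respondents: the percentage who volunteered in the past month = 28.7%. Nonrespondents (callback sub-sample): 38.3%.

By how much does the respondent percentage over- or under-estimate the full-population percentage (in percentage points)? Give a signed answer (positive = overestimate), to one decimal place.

-7.0 percentage points

Nonresponse fraction = 1 − 0.27 = 0.73.
Bias = (nonresponse fraction) × (respondent percentage − nonrespondent percentage)
     = 0.73 × (28.7 − 38.3) = 0.73 × -9.6 = -7.008.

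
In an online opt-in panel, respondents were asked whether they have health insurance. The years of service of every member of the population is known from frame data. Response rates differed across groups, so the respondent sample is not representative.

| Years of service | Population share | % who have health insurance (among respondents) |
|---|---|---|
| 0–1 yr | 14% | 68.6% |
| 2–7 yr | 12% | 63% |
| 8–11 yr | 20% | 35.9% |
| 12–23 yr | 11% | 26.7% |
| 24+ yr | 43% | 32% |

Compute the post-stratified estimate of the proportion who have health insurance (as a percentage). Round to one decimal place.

Weight each group's respondent value by its population share:
  0–1 yr: 0.14 × 68.6 = 9.604
  2–7 yr: 0.12 × 63 = 7.56
  8–11 yr: 0.2 × 35.9 = 7.18
  12–23 yr: 0.11 × 26.7 = 2.937
  24+ yr: 0.43 × 32 = 13.76
Post-stratified estimate = 41.041 → 41.0%.

41.0%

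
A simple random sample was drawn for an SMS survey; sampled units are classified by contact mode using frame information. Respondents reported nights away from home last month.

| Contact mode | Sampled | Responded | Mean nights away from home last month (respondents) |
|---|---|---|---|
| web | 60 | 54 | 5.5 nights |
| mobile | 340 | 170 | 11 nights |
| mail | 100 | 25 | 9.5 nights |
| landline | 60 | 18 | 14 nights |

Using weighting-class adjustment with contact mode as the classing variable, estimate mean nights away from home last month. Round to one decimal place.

Class response rates: web 54/60 = 90%, mobile 170/340 = 50%, mail 25/100 = 25%, landline 18/60 = 30%.
Weighting each respondent by the inverse class response rate inflates each class back to its sampled size, so the class weight is n_sampled:
  web: 60 × 5.5 = 330
  mobile: 340 × 11 = 3740
  mail: 100 × 9.5 = 950
  landline: 60 × 14 = 840
Adjusted estimate = 5860 / 560 = 10.4643 → 10.5.

10.5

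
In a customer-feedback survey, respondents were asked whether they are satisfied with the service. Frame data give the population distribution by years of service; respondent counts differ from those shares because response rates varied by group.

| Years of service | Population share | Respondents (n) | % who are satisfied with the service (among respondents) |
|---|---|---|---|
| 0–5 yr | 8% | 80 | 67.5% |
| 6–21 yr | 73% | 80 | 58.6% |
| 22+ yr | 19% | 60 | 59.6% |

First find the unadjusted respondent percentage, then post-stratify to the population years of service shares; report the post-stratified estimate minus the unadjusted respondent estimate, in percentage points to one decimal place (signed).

Naive respondent-only estimate (weights = respondent counts):
  (80/220)×67.5 + (80/220)×58.6 + (60/220)×59.6 = 62.1091%
Post-stratified estimate weights by population shares:
  0.08×67.5 + 0.73×58.6 + 0.19×59.6 = 59.502%
Difference = 59.502 − 62.1091 = -2.6071 pp.

-2.6 percentage points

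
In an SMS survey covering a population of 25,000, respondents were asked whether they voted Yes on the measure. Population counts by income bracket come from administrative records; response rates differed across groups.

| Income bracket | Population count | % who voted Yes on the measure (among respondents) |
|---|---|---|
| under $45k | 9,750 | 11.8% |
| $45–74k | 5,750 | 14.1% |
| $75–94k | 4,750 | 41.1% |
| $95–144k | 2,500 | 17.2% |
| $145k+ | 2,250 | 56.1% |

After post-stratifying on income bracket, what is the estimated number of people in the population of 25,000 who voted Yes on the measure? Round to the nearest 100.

Estimated count per cell = population count × respondent percentage:
  under $45k: 9,750 × 11.8% = 1150.5
  $45–74k: 5,750 × 14.1% = 810.75
  $75–94k: 4,750 × 41.1% = 1952.25
  $95–144k: 2,500 × 17.2% = 430
  $145k+: 2,250 × 56.1% = 1262.25
Estimated total = 5605.75 → 5,600.

5,600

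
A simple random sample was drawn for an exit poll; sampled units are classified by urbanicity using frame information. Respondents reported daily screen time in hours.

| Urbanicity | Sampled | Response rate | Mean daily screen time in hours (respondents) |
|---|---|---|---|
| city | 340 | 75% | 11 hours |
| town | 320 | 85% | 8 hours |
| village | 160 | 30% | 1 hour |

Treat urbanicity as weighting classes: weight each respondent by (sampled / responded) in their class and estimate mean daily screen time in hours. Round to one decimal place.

7.9

Each respondent's weight = sampled/responded in their class; summing within a class gives n_sampled, so:
  city: 340 × 11 = 3740
  town: 320 × 8 = 2560
  village: 160 × 1 = 160
Adjusted estimate = 6460 / 820 = 7.87805 → 7.9.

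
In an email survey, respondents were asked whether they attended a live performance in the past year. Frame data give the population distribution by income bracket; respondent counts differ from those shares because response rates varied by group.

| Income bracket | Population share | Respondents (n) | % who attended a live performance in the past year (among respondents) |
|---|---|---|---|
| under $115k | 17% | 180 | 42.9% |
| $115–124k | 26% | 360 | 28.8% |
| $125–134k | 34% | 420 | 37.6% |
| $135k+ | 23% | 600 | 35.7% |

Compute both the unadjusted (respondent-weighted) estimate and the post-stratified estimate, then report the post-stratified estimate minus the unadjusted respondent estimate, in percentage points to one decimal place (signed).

+0.3 percentage points

Without adjustment, the pooled respondent share is:
  (180/1560)×42.9 + (360/1560)×28.8 + (420/1560)×37.6 + (600/1560)×35.7 = 35.45%
Post-stratified estimate weights by population shares:
  0.17×42.9 + 0.26×28.8 + 0.34×37.6 + 0.23×35.7 = 35.776%
Difference = 35.776 − 35.45 = 0.326 pp.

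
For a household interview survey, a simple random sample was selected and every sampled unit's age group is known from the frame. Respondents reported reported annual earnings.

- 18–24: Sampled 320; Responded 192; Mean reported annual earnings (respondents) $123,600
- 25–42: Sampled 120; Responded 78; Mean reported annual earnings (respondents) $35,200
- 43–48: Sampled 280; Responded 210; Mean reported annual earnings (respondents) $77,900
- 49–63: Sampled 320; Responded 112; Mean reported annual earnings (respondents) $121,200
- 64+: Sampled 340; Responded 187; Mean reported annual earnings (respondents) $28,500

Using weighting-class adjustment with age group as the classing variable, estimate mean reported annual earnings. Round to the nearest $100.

$82,700

Class response rates: 18–24 192/320 = 60%, 25–42 78/120 = 65%, 43–48 210/280 = 75%, 49–63 112/320 = 35%, 64+ 187/340 = 55%.
Inverse-response-rate weighting restores each class to its sampled count, so class totals weight by n_sampled:
  18–24: 320 × 123,600 = 39,552,000
  25–42: 120 × 35,200 = 4,224,000
  43–48: 280 × 77,900 = 21,812,000
  49–63: 320 × 121,200 = 38,784,000
  64+: 340 × 28,500 = 9,690,000
Adjusted estimate = 114,062,000 / 1,380 = 82653.6 → $82,700.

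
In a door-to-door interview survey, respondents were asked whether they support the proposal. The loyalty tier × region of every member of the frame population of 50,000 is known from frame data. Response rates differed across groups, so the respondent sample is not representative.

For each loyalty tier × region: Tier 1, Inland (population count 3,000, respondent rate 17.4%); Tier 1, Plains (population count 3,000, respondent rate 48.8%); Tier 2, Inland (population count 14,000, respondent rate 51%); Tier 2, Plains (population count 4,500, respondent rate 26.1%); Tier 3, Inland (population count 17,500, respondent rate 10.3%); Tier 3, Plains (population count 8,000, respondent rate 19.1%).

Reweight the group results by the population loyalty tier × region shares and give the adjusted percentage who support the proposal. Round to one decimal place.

27.3%

Post-stratification weights by population share, not respondent share:
  Tier 1, Inland: (3,000/50,000) × 17.4 = 1.044
  Tier 1, Plains: (3,000/50,000) × 48.8 = 2.928
  Tier 2, Inland: (14,000/50,000) × 51 = 14.28
  Tier 2, Plains: (4,500/50,000) × 26.1 = 2.349
  Tier 3, Inland: (17,500/50,000) × 10.3 = 3.605
  Tier 3, Plains: (8,000/50,000) × 19.1 = 3.056
Post-stratified estimate = 27.262 → 27.3%.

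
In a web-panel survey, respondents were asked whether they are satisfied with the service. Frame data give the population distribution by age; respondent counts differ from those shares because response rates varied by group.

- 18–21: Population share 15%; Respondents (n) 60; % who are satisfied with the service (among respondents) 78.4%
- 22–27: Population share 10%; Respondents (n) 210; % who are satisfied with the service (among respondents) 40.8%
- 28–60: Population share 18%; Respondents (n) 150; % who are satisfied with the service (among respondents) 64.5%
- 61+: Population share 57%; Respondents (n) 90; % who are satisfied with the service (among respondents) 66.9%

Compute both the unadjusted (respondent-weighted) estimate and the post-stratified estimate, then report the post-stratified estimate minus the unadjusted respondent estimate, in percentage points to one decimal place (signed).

Without adjustment, the pooled respondent share is:
  (60/510)×78.4 + (210/510)×40.8 + (150/510)×64.5 + (90/510)×66.9 = 56.8%
Reweighting by population age shares:
  0.15×78.4 + 0.1×40.8 + 0.18×64.5 + 0.57×66.9 = 65.583%
Difference = 65.583 − 56.8 = 8.783 pp.

+8.8 percentage points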